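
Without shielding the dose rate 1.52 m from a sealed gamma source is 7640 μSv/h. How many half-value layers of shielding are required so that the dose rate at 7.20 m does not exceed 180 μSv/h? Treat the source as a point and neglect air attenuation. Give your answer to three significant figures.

0.920 half-value layers

At 7.20 m, distance alone gives 7640 × (1.52/7.20)² = 7640 × 0.04457 = 340.5 μSv/h.
Further attenuation needed: 340.5/180 = 1.892.
n = log₂(1.892) = 0.9199 half-value layers.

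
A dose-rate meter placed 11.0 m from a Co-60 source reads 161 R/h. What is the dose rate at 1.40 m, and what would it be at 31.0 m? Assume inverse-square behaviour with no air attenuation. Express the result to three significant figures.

Intensity scales as (d₁/d₂)², so
At 1.40 m: (11.0/1.40)² = 61.73, so 161 × 61.73 = 9939 R/h
At 31.0 m: 9939 × (1.40/31.0)² = 9939 × 0.002040 = 20.28 R/h.

9940 R/h; 20.3 R/h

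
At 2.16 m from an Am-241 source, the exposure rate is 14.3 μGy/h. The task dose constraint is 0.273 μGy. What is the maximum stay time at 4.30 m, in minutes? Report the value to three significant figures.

Using I₁d₁² = I₂d₂², rate at 4.30 m:
(2.16/4.30)² = 0.2523, so 14.3 × 0.2523 = 3.608 μGy/h.
Stay time = 0.273 μGy ÷ 3.608 μGy/h = 0.07567 h = 4.540 min.

4.54 min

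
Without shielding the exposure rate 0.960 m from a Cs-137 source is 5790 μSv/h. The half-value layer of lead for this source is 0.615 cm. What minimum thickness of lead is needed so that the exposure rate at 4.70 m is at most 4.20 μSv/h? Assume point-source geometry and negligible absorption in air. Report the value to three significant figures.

At 4.70 m, distance alone gives 5790 × (0.960/4.70)² = 5790 × 0.04172 = 241.6 μSv/h.
Further attenuation needed: 241.6/4.20 = 57.52.
n = log₂(57.52) = 5.846 half-value layers.
Thickness = 5.846 × 0.615 cm = 3.595 cm.

3.60 cm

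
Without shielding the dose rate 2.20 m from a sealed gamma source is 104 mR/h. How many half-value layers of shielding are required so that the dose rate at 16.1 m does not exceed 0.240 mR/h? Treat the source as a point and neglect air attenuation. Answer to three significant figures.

At 16.1 m, distance alone gives 104 × (2.20/16.1)² = 104 × 0.01867 = 1.942 mR/h.
Further attenuation needed: 1.942/0.240 = 8.092.
n = log₂(8.092) = 3.016 half-value layers.

3.02 half-value layers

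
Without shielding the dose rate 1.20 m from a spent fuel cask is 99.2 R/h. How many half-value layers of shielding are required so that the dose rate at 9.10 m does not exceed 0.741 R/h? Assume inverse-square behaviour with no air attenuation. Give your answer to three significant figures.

1.22 half-value layers

At 9.10 m, distance alone gives 99.2 × (1.20/9.10)² = 99.2 × 0.01739 = 1.725 R/h.
Further attenuation needed: 1.725/0.741 = 2.328.
n = log₂(2.328) = 1.219 half-value layers.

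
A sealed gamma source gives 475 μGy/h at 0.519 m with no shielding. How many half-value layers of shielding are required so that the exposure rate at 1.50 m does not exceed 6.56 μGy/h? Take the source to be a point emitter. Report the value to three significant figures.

At 1.50 m, distance alone gives 475 × (0.519/1.50)² = 475 × 0.1197 = 56.86 μGy/h.
Further attenuation needed: 56.86/6.56 = 8.668.
n = log₂(8.668) = 3.116 half-value layers.

3.12 half-value layers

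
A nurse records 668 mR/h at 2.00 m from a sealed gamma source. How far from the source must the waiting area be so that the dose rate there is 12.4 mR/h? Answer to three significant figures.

14.7 m

Applying the 1/r² law, d₂ = d₁·√(I₁/I₂).
I₁/I₂ = 668/12.4 = 53.87, so d₂ = 2.00 × √53.87 = 14.68 m.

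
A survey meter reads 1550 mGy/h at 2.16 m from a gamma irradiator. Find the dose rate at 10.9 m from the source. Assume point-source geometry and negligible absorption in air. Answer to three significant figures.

Applying the 1/r² law, the rate at 10.9 m is
(2.16/10.9)² = 0.03927, so 1550 × 0.03927 = 60.87 mGy/h.

60.9 mGy/h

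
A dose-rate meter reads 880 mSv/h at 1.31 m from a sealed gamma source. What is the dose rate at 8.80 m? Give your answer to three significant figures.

19.5 mSv/h

Intensity scales as (d₁/d₂)², so the rate at 8.80 m is
880 × (1.31/8.80)² = 880 × 0.02216 = 19.50 mSv/h.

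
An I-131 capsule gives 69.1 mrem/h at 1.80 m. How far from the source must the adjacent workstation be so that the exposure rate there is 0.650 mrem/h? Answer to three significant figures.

18.6 m

By the inverse-square law, d₂ = d₁·√(I₁/I₂).
I₁/I₂ = 69.1/0.650 = 106.3, so d₂ = 1.80 × √106.3 = 18.56 m.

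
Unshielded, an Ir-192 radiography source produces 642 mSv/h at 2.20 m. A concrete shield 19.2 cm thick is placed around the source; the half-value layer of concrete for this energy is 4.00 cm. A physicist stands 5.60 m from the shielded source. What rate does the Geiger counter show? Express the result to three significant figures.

3.56 mSv/h

Distance alone: 642 × (2.20/5.60)² = 642 × 0.1543 = 99.06 mSv/h.
Shield: 19.2/4.00 = 4.800 half-value layers → attenuation 2^(−4.800) = 0.03590.
Combined: 99.06 × 0.03590 = 3.556 mSv/h.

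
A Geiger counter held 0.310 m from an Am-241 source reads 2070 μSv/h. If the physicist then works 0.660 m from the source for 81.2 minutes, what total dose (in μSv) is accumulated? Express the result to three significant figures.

618 μSv

Since intensity falls as 1/r², rate at 0.660 m:
2070 × (0.310/0.660)² = 2070 × 0.2206 = 456.6 μSv/h.
Dose = rate × time = 456.6 μSv/h × 1.353 h = 617.8 μSv.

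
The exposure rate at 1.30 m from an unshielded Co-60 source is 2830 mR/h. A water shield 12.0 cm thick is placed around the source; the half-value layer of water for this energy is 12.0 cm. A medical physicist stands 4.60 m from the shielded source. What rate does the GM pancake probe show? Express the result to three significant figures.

Distance alone: 2830 × (1.30/4.60)² = 2830 × 0.07987 = 226.0 mR/h.
Shield: 12.0/12.0 = 1.000 half-value layers → attenuation 2^(−1.000) = 0.5000.
Combined: 226.0 × 0.5000 = 113.0 mR/h.

113 mR/h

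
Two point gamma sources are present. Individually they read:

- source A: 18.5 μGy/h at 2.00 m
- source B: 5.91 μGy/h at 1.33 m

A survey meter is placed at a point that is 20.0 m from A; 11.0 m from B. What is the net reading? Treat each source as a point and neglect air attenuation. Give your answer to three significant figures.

0.271 μGy/h

By superposition, sum each source's inverse-square contribution:
A: 18.5 × (2.00/20.0)² = 0.1850 μGy/h
B: 5.91 × (1.33/11.0)² = 0.08640 μGy/h
Total = 0.1850 + 0.08640 = 0.2714 μGy/h.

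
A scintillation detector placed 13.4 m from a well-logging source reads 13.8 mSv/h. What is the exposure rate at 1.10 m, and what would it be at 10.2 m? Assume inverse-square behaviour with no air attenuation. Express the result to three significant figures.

Applying the 1/r² law,
At 1.10 m: 13.8 × (13.4/1.10)² = 13.8 × 148.4 = 2048 mSv/h
At 10.2 m: 2048 × (1.10/10.2)² = 2048 × 0.01163 = 23.82 mSv/h.

2050 mSv/h; 23.8 mSv/h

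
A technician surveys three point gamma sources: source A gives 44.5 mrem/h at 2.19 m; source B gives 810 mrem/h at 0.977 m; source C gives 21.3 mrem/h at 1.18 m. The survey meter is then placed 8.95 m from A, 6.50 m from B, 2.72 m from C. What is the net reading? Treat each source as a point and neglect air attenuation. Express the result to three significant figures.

25.0 mrem/h

By superposition, sum each source's inverse-square contribution:
A: 44.5 × (2.19/8.95)² = 2.664 mrem/h
B: 810 × (0.977/6.50)² = 18.30 mrem/h
C: 21.3 × (1.18/2.72)² = 4.009 mrem/h
Total = 2.664 + 18.30 + 4.009 = 24.97 mrem/h.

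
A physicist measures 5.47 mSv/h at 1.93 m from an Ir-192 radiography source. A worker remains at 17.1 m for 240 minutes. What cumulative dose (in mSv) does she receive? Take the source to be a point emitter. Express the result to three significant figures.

0.279 mSv

Since intensity falls as 1/r², rate at 17.1 m:
5.47 × (1.93/17.1)² = 5.47 × 0.01274 = 0.06969 mSv/h.
Dose = rate × time = 0.06969 mSv/h × 4.000 h = 0.2788 mSv.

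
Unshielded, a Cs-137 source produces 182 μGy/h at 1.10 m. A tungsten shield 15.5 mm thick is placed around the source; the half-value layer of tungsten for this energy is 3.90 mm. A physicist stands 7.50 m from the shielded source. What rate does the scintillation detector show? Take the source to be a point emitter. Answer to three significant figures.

Distance alone: 182 × (1.10/7.50)² = 182 × 0.02151 = 3.915 μGy/h.
Shield: 15.5/3.90 = 3.974 half-value layers → attenuation 2^(−3.974) = 0.06364.
Combined: 3.915 × 0.06364 = 0.2492 μGy/h.

0.249 μGy/h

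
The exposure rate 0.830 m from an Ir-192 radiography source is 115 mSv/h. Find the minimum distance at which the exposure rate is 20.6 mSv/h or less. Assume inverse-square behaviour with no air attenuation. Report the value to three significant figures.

Since intensity falls as 1/r², d₂ = d₁·√(I₁/I₂).
I₁/I₂ = 115/20.6 = 5.583, so d₂ = 0.830 × √5.583 = 1.961 m.

1.96 m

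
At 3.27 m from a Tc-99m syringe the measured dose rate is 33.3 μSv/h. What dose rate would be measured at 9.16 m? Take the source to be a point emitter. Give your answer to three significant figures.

4.24 μSv/h

Applying the 1/r² law, scaling from 3.27 m to 9.16 m:
(3.27/9.16)² = 0.1274, so 33.3 × 0.1274 = 4.242 μSv/h.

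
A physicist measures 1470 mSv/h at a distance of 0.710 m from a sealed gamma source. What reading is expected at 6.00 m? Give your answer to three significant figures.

20.6 mSv/h

By the inverse-square law, the rate at 6.00 m is
1470 × (0.710/6.00)² = 1470 × 0.01400 = 20.58 mSv/h.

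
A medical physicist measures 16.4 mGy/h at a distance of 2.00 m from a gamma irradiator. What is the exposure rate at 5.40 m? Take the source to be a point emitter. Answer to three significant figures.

Since intensity falls as 1/r², the rate at 5.40 m is
16.4 × (2.00/5.40)² = 16.4 × 0.1372 = 2.250 mGy/h.

2.25 mGy/h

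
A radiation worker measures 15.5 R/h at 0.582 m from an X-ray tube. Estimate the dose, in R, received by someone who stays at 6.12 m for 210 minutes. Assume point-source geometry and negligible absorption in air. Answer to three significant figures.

Applying the 1/r² law, rate at 6.12 m:
(0.582/6.12)² = 0.009044, so 15.5 × 0.009044 = 0.1402 R/h.
Dose = rate × time = 0.1402 R/h × 3.500 h = 0.4907 R.

0.491 R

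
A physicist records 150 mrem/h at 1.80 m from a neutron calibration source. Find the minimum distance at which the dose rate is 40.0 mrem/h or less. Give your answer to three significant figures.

Applying the 1/r² law, d₂ = d₁·√(I₁/I₂).
I₁/I₂ = 150/40.0 = 3.750, so d₂ = 1.80 × √3.750 = 3.486 m.

3.49 m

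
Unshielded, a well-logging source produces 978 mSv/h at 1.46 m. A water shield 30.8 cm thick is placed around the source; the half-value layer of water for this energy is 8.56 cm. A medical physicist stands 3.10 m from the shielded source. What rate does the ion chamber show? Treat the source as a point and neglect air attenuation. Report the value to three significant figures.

Distance alone: (1.46/3.10)² = 0.2218, so 978 × 0.2218 = 216.9 mSv/h.
Shield: 30.8/8.56 = 3.598 half-value layers → attenuation 2^(−3.598) = 0.08258.
Combined: 216.9 × 0.08258 = 17.91 mSv/h.

17.9 mSv/h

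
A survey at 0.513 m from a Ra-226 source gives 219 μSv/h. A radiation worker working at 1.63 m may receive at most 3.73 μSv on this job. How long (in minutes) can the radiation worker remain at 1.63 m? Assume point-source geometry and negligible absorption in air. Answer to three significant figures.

10.3 min

By the inverse-square law, rate at 1.63 m:
219 × (0.513/1.63)² = 219 × 0.09905 = 21.69 μSv/h.
Stay time = 3.73 μSv ÷ 21.69 μSv/h = 0.1720 h = 10.32 min.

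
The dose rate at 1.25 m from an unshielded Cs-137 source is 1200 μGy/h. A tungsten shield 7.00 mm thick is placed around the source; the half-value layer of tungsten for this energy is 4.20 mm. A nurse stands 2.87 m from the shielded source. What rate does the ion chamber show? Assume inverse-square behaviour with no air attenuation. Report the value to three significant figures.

71.7 μGy/h

Distance alone: (1.25/2.87)² = 0.1897, so 1200 × 0.1897 = 227.6 μGy/h.
Shield: 7.00/4.20 = 1.667 half-value layers → attenuation 2^(−1.667) = 0.3149.
Combined: 227.6 × 0.3149 = 71.67 μGy/h.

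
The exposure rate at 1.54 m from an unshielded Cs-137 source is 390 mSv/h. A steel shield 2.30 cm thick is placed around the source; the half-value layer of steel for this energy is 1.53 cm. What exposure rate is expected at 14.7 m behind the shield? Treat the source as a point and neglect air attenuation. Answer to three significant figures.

1.51 mSv/h

Distance alone: (1.54/14.7)² = 0.01098, so 390 × 0.01098 = 4.282 mSv/h.
Shield: 2.30/1.53 = 1.503 half-value layers → attenuation 2^(−1.503) = 0.3528.
Combined: 4.282 × 0.3528 = 1.511 mSv/h.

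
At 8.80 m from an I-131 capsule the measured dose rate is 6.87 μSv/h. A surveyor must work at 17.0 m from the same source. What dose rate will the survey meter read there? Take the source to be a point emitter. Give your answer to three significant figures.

Using I₁d₁² = I₂d₂², scaling from 8.80 m to 17.0 m:
6.87 × (8.80/17.0)² = 6.87 × 0.2680 = 1.841 μSv/h.

1.84 μSv/h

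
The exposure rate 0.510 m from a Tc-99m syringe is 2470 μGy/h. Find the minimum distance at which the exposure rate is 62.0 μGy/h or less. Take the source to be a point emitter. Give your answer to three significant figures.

Using I₁d₁² = I₂d₂², d₂ = d₁·√(I₁/I₂).
I₁/I₂ = 2470/62.0 = 39.84, so d₂ = 0.510 × √39.84 = 3.219 m.

3.22 m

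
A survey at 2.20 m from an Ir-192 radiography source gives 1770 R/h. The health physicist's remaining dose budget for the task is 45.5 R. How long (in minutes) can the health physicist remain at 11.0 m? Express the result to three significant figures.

Applying the 1/r² law, rate at 11.0 m:
(2.20/11.0)² = 0.04000, so 1770 × 0.04000 = 70.80 R/h.
Stay time = 45.5 R ÷ 70.80 R/h = 0.6427 h = 38.56 min.

38.6 min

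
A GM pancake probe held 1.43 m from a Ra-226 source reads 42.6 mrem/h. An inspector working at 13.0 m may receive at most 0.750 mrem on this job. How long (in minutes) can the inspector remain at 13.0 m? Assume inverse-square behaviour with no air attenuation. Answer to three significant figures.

87.3 min

Since intensity falls as 1/r², rate at 13.0 m:
42.6 × (1.43/13.0)² = 42.6 × 0.01210 = 0.5155 mrem/h.
Stay time = 0.750 mrem ÷ 0.5155 mrem/h = 1.455 h = 87.30 min.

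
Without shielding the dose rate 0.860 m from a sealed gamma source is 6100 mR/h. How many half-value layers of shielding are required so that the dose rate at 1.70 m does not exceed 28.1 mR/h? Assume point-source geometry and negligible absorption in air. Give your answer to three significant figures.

At 1.70 m, distance alone gives 6100 × (0.860/1.70)² = 6100 × 0.2559 = 1561 mR/h.
Further attenuation needed: 1561/28.1 = 55.55.
n = log₂(55.55) = 5.796 half-value layers.

5.80 half-value layers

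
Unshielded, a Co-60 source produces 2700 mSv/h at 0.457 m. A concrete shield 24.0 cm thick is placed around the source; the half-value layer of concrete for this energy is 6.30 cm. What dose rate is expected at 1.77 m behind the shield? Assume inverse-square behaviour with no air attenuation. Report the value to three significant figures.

Distance alone: (0.457/1.77)² = 0.06666, so 2700 × 0.06666 = 180.0 mSv/h.
Shield: 24.0/6.30 = 3.810 half-value layers → attenuation 2^(−3.810) = 0.07130.
Combined: 180.0 × 0.07130 = 12.83 mSv/h.

12.8 mSv/h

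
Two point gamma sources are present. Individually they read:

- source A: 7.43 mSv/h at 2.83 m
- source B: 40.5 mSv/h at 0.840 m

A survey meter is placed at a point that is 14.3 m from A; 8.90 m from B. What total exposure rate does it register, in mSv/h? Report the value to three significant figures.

Each source contributes Iᵢ·(dᵢ/rᵢ)²; contributions add.
A: 7.43 × (2.83/14.3)² = 0.2910 mSv/h
B: 40.5 × (0.840/8.90)² = 0.3608 mSv/h
Total = 0.2910 + 0.3608 = 0.6518 mSv/h.

0.652 mSv/h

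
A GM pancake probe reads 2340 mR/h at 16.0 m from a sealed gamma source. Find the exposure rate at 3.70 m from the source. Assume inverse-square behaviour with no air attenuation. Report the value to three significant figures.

43800 mR/h

Since intensity falls as 1/r², the rate at 3.70 m is
(16.0/3.70)² = 18.70, so 2340 × 18.70 = 43760 mR/h.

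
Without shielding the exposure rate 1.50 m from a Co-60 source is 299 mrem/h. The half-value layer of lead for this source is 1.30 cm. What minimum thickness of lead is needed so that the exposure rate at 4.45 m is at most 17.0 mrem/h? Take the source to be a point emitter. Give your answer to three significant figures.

1.30 cm

At 4.45 m, distance alone gives (1.50/4.45)² = 0.1136, so 299 × 0.1136 = 33.97 mrem/h.
Further attenuation needed: 33.97/17.0 = 1.998.
n = log₂(1.998) = 0.9986 half-value layers.
Thickness = 0.9986 × 1.30 cm = 1.298 cm.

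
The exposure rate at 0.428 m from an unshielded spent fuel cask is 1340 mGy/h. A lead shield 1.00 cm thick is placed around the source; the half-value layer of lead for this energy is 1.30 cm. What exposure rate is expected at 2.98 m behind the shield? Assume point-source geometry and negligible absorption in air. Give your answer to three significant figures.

16.2 mGy/h

Distance alone: (0.428/2.98)² = 0.02063, so 1340 × 0.02063 = 27.64 mGy/h.
Shield: 1.00/1.30 = 0.7692 half-value layers → attenuation 2^(−0.7692) = 0.5867.
Combined: 27.64 × 0.5867 = 16.22 mGy/h.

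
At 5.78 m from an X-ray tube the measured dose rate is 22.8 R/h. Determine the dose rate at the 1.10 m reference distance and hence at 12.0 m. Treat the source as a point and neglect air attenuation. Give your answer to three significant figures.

Using I₁d₁² = I₂d₂²,
At 1.10 m: 22.8 × (5.78/1.10)² = 22.8 × 27.61 = 629.5 R/h
At 12.0 m: 629.5 × (1.10/12.0)² = 629.5 × 0.008403 = 5.290 R/h.

630 R/h; 5.29 R/h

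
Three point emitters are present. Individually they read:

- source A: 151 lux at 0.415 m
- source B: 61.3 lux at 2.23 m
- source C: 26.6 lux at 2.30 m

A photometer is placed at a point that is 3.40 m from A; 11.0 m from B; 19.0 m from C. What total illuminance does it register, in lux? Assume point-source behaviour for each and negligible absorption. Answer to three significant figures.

5.16 lux

Each source contributes Iᵢ·(dᵢ/rᵢ)²; contributions add.
A: 151 × (0.415/3.40)² = 2.250 lux
B: 61.3 × (2.23/11.0)² = 2.519 lux
C: 26.6 × (2.30/19.0)² = 0.3898 lux
Total = 2.250 + 2.519 + 0.3898 = 5.159 lux.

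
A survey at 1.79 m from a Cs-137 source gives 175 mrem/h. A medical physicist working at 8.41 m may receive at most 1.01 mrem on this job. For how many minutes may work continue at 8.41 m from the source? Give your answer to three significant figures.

7.64 min

Using I₁d₁² = I₂d₂², rate at 8.41 m:
(1.79/8.41)² = 0.04530, so 175 × 0.04530 = 7.928 mrem/h.
Stay time = 1.01 mrem ÷ 7.928 mrem/h = 0.1274 h = 7.644 min.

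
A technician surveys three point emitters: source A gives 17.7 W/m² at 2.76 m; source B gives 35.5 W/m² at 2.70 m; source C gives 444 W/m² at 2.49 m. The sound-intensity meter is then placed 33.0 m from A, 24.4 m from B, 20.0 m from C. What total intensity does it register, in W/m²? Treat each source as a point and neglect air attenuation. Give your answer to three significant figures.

7.44 W/m²

Each source contributes Iᵢ·(dᵢ/rᵢ)²; contributions add.
A: 17.7 × (2.76/33.0)² = 0.1238 W/m²
B: 35.5 × (2.70/24.4)² = 0.4347 W/m²
C: 444 × (2.49/20.0)² = 6.882 W/m²
Total = 0.1238 + 0.4347 + 6.882 = 7.440 W/m².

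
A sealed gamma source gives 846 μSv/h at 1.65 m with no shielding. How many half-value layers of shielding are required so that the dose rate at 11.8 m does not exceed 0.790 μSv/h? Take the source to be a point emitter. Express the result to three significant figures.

At 11.8 m, distance alone gives (1.65/11.8)² = 0.01955, so 846 × 0.01955 = 16.54 μSv/h.
Further attenuation needed: 16.54/0.790 = 20.94.
n = log₂(20.94) = 4.388 half-value layers.

4.39 half-value layers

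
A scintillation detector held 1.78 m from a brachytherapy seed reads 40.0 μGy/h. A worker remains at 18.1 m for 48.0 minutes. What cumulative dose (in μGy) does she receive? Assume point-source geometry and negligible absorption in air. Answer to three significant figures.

Since intensity falls as 1/r², rate at 18.1 m:
(1.78/18.1)² = 0.009671, so 40.0 × 0.009671 = 0.3868 μGy/h.
Dose = rate × time = 0.3868 μGy/h × 0.8000 h = 0.3094 μGy.

0.309 μGy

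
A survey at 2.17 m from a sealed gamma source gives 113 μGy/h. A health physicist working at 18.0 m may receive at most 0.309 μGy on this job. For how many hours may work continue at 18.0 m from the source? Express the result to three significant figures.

Since intensity falls as 1/r², rate at 18.0 m:
113 × (2.17/18.0)² = 113 × 0.01453 = 1.642 μGy/h.
Stay time = 0.309 μGy ÷ 1.642 μGy/h = 0.1882 h.

0.188 h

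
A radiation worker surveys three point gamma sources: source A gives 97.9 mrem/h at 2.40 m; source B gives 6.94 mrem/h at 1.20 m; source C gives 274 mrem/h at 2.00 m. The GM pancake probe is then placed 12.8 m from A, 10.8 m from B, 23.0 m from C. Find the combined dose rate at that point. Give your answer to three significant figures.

By superposition, sum each source's inverse-square contribution:
A: 97.9 × (2.40/12.8)² = 3.442 mrem/h
B: 6.94 × (1.20/10.8)² = 0.08568 mrem/h
C: 274 × (2.00/23.0)² = 2.072 mrem/h
Total = 3.442 + 0.08568 + 2.072 = 5.600 mrem/h.

5.60 mrem/h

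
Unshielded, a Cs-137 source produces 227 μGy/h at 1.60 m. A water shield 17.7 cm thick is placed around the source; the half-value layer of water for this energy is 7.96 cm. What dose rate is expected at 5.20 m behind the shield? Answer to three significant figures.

Distance alone: 227 × (1.60/5.20)² = 227 × 0.09467 = 21.49 μGy/h.
Shield: 17.7/7.96 = 2.224 half-value layers → attenuation 2^(−2.224) = 0.2140.
Combined: 21.49 × 0.2140 = 4.599 μGy/h.

4.60 μGy/h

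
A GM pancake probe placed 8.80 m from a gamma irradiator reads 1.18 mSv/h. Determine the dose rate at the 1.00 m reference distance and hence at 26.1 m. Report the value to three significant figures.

Using I₁d₁² = I₂d₂²,
At 1.00 m: (8.80/1.00)² = 77.44, so 1.18 × 77.44 = 91.38 mSv/h
At 26.1 m: 91.38 × (1.00/26.1)² = 91.38 × 0.001468 = 0.1341 mSv/h.

91.4 mSv/h; 0.134 mSv/h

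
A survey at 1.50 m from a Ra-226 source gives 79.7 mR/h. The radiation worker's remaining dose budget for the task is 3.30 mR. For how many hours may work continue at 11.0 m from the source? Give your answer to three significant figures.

By the inverse-square law, rate at 11.0 m:
79.7 × (1.50/11.0)² = 79.7 × 0.01860 = 1.482 mR/h.
Stay time = 3.30 mR ÷ 1.482 mR/h = 2.227 h.

2.23 h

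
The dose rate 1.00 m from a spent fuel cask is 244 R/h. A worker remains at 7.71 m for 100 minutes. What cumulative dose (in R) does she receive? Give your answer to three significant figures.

Applying the 1/r² law, rate at 7.71 m:
(1.00/7.71)² = 0.01682, so 244 × 0.01682 = 4.104 R/h.
Dose = rate × time = 4.104 R/h × 1.667 h = 6.841 R.

6.84 R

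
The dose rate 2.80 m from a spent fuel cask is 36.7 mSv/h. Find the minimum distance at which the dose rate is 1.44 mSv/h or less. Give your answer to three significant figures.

Intensity scales as (d₁/d₂)², so d₂ = d₁·√(I₁/I₂).
I₁/I₂ = 36.7/1.44 = 25.49, so d₂ = 2.80 × √25.49 = 14.14 m.

14.1 m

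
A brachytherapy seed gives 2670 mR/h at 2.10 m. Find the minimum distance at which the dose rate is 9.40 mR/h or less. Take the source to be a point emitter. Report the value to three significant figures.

35.4 m

By the inverse-square law, d₂ = d₁·√(I₁/I₂).
I₁/I₂ = 2670/9.40 = 284.0, so d₂ = 2.10 × √284.0 = 35.39 m.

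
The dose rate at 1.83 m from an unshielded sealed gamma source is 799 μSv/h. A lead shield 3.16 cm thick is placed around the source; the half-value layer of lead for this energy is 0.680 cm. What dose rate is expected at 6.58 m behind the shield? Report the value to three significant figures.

Distance alone: 799 × (1.83/6.58)² = 799 × 0.07735 = 61.80 μSv/h.
Shield: 3.16/0.680 = 4.647 half-value layers → attenuation 2^(−4.647) = 0.03991.
Combined: 61.80 × 0.03991 = 2.466 μSv/h.

2.47 μSv/h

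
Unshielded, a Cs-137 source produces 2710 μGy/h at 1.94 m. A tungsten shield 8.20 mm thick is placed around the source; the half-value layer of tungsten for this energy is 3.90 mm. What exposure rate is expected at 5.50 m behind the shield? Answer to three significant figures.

78.5 μGy/h

Distance alone: 2710 × (1.94/5.50)² = 2710 × 0.1244 = 337.1 μGy/h.
Shield: 8.20/3.90 = 2.103 half-value layers → attenuation 2^(−2.103) = 0.2328.
Combined: 337.1 × 0.2328 = 78.48 μGy/h.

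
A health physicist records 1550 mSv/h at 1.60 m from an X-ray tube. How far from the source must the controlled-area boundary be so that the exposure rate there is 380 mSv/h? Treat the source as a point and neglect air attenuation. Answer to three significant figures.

3.23 m

Using I₁d₁² = I₂d₂², d₂ = d₁·√(I₁/I₂).
I₁/I₂ = 1550/380 = 4.079, so d₂ = 1.60 × √4.079 = 3.231 m.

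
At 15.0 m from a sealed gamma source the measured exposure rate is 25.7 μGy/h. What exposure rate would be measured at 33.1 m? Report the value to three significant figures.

Using I₁d₁² = I₂d₂², scaling from 15.0 m to 33.1 m:
(15.0/33.1)² = 0.2054, so 25.7 × 0.2054 = 5.279 μGy/h.

5.28 μGy/h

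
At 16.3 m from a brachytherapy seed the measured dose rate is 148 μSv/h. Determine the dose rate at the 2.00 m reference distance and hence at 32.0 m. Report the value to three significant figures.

9830 μSv/h; 38.4 μSv/h

By the inverse-square law,
At 2.00 m: 148 × (16.3/2.00)² = 148 × 66.42 = 9830 μSv/h
At 32.0 m: (2.00/32.0)² = 0.003906, so 9830 × 0.003906 = 38.40 μSv/h.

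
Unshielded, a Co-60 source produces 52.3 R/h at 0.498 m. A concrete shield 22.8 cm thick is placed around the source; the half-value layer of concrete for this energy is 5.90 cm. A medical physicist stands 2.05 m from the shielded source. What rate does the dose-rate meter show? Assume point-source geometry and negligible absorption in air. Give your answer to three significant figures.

0.212 R/h

Distance alone: (0.498/2.05)² = 0.05901, so 52.3 × 0.05901 = 3.086 R/h.
Shield: 22.8/5.90 = 3.864 half-value layers → attenuation 2^(−3.864) = 0.06868.
Combined: 3.086 × 0.06868 = 0.2119 R/h.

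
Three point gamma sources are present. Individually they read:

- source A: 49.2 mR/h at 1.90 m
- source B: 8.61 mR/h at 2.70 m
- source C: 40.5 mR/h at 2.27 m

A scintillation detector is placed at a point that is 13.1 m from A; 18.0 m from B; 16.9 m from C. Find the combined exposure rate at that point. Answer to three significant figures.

1.96 mR/h

Each source contributes Iᵢ·(dᵢ/rᵢ)²; contributions add.
A: 49.2 × (1.90/13.1)² = 1.035 mR/h
B: 8.61 × (2.70/18.0)² = 0.1937 mR/h
C: 40.5 × (2.27/16.9)² = 0.7307 mR/h
Total = 1.035 + 0.1937 + 0.7307 = 1.959 mR/h.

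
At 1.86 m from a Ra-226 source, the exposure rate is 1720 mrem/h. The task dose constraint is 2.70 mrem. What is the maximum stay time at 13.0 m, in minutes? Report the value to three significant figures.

4.60 min

Applying the 1/r² law, rate at 13.0 m:
1720 × (1.86/13.0)² = 1720 × 0.02047 = 35.21 mrem/h.
Stay time = 2.70 mrem ÷ 35.21 mrem/h = 0.07668 h = 4.601 min.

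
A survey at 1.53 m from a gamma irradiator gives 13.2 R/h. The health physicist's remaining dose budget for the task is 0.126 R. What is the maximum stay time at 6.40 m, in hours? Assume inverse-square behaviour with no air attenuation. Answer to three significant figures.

Intensity scales as (d₁/d₂)², so rate at 6.40 m:
(1.53/6.40)² = 0.05715, so 13.2 × 0.05715 = 0.7544 R/h.
Stay time = 0.126 R ÷ 0.7544 R/h = 0.1670 h.

0.167 h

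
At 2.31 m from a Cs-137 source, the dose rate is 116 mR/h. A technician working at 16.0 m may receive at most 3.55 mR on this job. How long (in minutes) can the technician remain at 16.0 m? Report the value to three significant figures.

88.1 min

By the inverse-square law, rate at 16.0 m:
116 × (2.31/16.0)² = 116 × 0.02084 = 2.417 mR/h.
Stay time = 3.55 mR ÷ 2.417 mR/h = 1.469 h = 88.14 min.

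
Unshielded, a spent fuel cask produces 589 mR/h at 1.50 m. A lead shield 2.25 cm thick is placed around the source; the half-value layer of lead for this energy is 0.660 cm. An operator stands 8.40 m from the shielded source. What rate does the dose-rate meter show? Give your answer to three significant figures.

1.77 mR/h

Distance alone: (1.50/8.40)² = 0.03189, so 589 × 0.03189 = 18.78 mR/h.
Shield: 2.25/0.660 = 3.409 half-value layers → attenuation 2^(−3.409) = 0.09414.
Combined: 18.78 × 0.09414 = 1.768 mR/h.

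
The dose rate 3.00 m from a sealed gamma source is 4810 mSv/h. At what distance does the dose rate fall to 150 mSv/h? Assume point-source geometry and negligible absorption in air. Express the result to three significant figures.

17.0 m

By the inverse-square law, d₂ = d₁·√(I₁/I₂).
I₁/I₂ = 4810/150 = 32.07, so d₂ = 3.00 × √32.07 = 16.99 m.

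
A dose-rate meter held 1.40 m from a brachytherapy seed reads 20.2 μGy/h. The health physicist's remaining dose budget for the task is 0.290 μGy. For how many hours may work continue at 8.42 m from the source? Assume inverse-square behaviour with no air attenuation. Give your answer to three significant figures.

Applying the 1/r² law, rate at 8.42 m:
(1.40/8.42)² = 0.02765, so 20.2 × 0.02765 = 0.5585 μGy/h.
Stay time = 0.290 μGy ÷ 0.5585 μGy/h = 0.5192 h.

0.519 h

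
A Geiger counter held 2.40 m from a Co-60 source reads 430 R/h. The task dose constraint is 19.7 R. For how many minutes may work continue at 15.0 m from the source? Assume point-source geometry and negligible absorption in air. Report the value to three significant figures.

Since intensity falls as 1/r², rate at 15.0 m:
(2.40/15.0)² = 0.02560, so 430 × 0.02560 = 11.01 R/h.
Stay time = 19.7 R ÷ 11.01 R/h = 1.789 h = 107.3 min.

107 min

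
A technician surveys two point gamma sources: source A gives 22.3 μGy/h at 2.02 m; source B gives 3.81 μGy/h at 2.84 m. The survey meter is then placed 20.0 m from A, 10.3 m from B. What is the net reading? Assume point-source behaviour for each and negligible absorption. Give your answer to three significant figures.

0.517 μGy/h

By superposition, sum each source's inverse-square contribution:
A: 22.3 × (2.02/20.0)² = 0.2275 μGy/h
B: 3.81 × (2.84/10.3)² = 0.2897 μGy/h
Total = 0.2275 + 0.2897 = 0.5172 μGy/h.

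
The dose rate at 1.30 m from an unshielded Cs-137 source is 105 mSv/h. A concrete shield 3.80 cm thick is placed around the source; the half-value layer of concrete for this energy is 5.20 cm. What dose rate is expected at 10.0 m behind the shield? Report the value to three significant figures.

Distance alone: (1.30/10.0)² = 0.01690, so 105 × 0.01690 = 1.774 mSv/h.
Shield: 3.80/5.20 = 0.7308 half-value layers → attenuation 2^(−0.7308) = 0.6026.
Combined: 1.774 × 0.6026 = 1.069 mSv/h.

1.07 mSv/h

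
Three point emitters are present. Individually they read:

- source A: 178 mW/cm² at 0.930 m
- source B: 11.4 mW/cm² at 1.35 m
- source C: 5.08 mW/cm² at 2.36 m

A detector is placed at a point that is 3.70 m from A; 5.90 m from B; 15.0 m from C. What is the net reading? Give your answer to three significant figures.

12.0 mW/cm²

Each source contributes Iᵢ·(dᵢ/rᵢ)²; contributions add.
A: 178 × (0.930/3.70)² = 11.25 mW/cm²
B: 11.4 × (1.35/5.90)² = 0.5969 mW/cm²
C: 5.08 × (2.36/15.0)² = 0.1257 mW/cm²
Total = 11.25 + 0.5969 + 0.1257 = 11.97 mW/cm².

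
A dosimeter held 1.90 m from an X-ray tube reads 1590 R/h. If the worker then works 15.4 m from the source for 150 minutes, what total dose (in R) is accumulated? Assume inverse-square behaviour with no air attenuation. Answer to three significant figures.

60.5 R

Intensity scales as (d₁/d₂)², so rate at 15.4 m:
1590 × (1.90/15.4)² = 1590 × 0.01522 = 24.20 R/h.
Dose = rate × time = 24.20 R/h × 2.500 h = 60.50 R.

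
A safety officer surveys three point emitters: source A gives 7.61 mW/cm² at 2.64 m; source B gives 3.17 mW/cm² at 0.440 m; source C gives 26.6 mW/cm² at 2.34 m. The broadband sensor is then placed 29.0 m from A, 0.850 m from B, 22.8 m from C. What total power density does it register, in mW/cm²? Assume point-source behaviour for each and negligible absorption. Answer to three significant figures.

1.19 mW/cm²

Each source contributes Iᵢ·(dᵢ/rᵢ)²; contributions add.
A: 7.61 × (2.64/29.0)² = 0.06307 mW/cm²
B: 3.17 × (0.440/0.850)² = 0.8494 mW/cm²
C: 26.6 × (2.34/22.8)² = 0.2802 mW/cm²
Total = 0.06307 + 0.8494 + 0.2802 = 1.193 mW/cm².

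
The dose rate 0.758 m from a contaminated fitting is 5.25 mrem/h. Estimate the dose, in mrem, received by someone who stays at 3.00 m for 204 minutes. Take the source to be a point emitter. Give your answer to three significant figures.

By the inverse-square law, rate at 3.00 m:
5.25 × (0.758/3.00)² = 5.25 × 0.06384 = 0.3352 mrem/h.
Dose = rate × time = 0.3352 mrem/h × 3.400 h = 1.140 mrem.

1.14 mrem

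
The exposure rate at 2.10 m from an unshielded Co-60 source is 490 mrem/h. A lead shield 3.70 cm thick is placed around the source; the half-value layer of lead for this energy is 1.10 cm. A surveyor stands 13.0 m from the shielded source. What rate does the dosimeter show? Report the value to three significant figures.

Distance alone: 490 × (2.10/13.0)² = 490 × 0.02609 = 12.78 mrem/h.
Shield: 3.70/1.10 = 3.364 half-value layers → attenuation 2^(−3.364) = 0.09713.
Combined: 12.78 × 0.09713 = 1.241 mrem/h.

1.24 mrem/h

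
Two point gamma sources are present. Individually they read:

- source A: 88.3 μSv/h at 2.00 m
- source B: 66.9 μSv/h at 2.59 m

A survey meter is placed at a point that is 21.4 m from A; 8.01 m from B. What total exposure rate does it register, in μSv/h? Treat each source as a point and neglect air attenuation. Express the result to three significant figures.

7.77 μSv/h

Each source contributes Iᵢ·(dᵢ/rᵢ)²; contributions add.
A: 88.3 × (2.00/21.4)² = 0.7712 μSv/h
B: 66.9 × (2.59/8.01)² = 6.995 μSv/h
Total = 0.7712 + 6.995 = 7.766 μSv/h.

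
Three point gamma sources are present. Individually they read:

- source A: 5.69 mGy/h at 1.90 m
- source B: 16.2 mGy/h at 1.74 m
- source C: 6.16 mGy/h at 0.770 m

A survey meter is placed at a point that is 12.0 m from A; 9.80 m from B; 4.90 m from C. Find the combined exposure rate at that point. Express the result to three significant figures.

By superposition, sum each source's inverse-square contribution:
A: 5.69 × (1.90/12.0)² = 0.1426 mGy/h
B: 16.2 × (1.74/9.80)² = 0.5107 mGy/h
C: 6.16 × (0.770/4.90)² = 0.1521 mGy/h
Total = 0.1426 + 0.5107 + 0.1521 = 0.8054 mGy/h.

0.805 mGy/h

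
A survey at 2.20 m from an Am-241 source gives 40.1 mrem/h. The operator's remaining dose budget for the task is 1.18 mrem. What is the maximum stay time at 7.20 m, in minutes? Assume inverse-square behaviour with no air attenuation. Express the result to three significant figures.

18.9 min

Intensity scales as (d₁/d₂)², so rate at 7.20 m:
(2.20/7.20)² = 0.09336, so 40.1 × 0.09336 = 3.744 mrem/h.
Stay time = 1.18 mrem ÷ 3.744 mrem/h = 0.3152 h = 18.91 min.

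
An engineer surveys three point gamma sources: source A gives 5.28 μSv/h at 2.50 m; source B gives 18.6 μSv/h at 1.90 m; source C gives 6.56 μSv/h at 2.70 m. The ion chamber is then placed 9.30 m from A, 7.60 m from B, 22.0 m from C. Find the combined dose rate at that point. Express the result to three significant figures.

By superposition, sum each source's inverse-square contribution:
A: 5.28 × (2.50/9.30)² = 0.3815 μSv/h
B: 18.6 × (1.90/7.60)² = 1.163 μSv/h
C: 6.56 × (2.70/22.0)² = 0.09881 μSv/h
Total = 0.3815 + 1.163 + 0.09881 = 1.643 μSv/h.

1.64 μSv/h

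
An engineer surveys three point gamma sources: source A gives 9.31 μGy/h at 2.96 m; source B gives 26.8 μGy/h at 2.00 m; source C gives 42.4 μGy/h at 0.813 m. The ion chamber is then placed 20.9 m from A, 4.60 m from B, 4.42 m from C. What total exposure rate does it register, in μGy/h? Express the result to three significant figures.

Each source contributes Iᵢ·(dᵢ/rᵢ)²; contributions add.
A: 9.31 × (2.96/20.9)² = 0.1867 μGy/h
B: 26.8 × (2.00/4.60)² = 5.066 μGy/h
C: 42.4 × (0.813/4.42)² = 1.435 μGy/h
Total = 0.1867 + 5.066 + 1.435 = 6.688 μGy/h.

6.69 μGy/h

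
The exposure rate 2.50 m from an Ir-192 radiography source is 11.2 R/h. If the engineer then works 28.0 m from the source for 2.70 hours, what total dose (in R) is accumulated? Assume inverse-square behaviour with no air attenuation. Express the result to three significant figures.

0.241 R

Applying the 1/r² law, rate at 28.0 m:
(2.50/28.0)² = 0.007972, so 11.2 × 0.007972 = 0.08929 R/h.
Dose = rate × time = 0.08929 R/h × 2.700 h = 0.2411 R.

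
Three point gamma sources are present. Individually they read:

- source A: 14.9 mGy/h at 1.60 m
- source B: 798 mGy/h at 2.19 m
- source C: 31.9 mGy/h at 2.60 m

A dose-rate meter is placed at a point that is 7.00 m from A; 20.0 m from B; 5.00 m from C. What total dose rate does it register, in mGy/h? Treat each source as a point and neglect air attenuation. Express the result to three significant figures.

19.0 mGy/h

By superposition, sum each source's inverse-square contribution:
A: 14.9 × (1.60/7.00)² = 0.7784 mGy/h
B: 798 × (2.19/20.0)² = 9.568 mGy/h
C: 31.9 × (2.60/5.00)² = 8.626 mGy/h
Total = 0.7784 + 9.568 + 8.626 = 18.97 mGy/h.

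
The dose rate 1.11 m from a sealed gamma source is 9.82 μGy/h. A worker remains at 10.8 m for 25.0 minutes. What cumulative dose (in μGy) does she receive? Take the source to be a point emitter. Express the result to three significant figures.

0.0432 μGy

Using I₁d₁² = I₂d₂², rate at 10.8 m:
9.82 × (1.11/10.8)² = 9.82 × 0.01056 = 0.1037 μGy/h.
Dose = rate × time = 0.1037 μGy/h × 0.4167 h = 0.04321 μGy.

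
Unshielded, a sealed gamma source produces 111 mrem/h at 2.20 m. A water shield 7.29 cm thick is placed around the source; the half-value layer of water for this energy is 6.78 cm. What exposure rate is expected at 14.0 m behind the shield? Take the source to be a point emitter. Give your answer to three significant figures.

Distance alone: 111 × (2.20/14.0)² = 111 × 0.02469 = 2.741 mrem/h.
Shield: 7.29/6.78 = 1.075 half-value layers → attenuation 2^(−1.075) = 0.4747.
Combined: 2.741 × 0.4747 = 1.301 mrem/h.

1.30 mrem/h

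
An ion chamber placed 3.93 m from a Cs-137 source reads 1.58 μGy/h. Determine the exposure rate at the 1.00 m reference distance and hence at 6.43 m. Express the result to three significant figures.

24.4 μGy/h; 0.590 μGy/h

Since intensity falls as 1/r²,
At 1.00 m: (3.93/1.00)² = 15.44, so 1.58 × 15.44 = 24.40 μGy/h
At 6.43 m: (1.00/6.43)² = 0.02419, so 24.40 × 0.02419 = 0.5902 μGy/h.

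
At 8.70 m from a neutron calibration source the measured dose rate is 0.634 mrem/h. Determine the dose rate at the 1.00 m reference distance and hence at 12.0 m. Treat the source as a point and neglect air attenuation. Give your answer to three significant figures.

Applying the 1/r² law,
At 1.00 m: (8.70/1.00)² = 75.69, so 0.634 × 75.69 = 47.99 mrem/h
At 12.0 m: 47.99 × (1.00/12.0)² = 47.99 × 0.006944 = 0.3332 mrem/h.

48.0 mrem/h; 0.333 mrem/h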